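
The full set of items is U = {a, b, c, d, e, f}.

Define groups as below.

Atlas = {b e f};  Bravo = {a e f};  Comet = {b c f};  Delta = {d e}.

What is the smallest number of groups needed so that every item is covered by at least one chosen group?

3

Bravo and Comet and Delta together: Bravo ∪ Comet ∪ Delta = {a, b, c, d, e, f} — every item is covered.
Only Bravo contains a, so Bravo is forced; the remaining 3 items need at least 2 more groups (each remaining group adds at most 2) — so at least 3 groups are needed, and 3 is optimal.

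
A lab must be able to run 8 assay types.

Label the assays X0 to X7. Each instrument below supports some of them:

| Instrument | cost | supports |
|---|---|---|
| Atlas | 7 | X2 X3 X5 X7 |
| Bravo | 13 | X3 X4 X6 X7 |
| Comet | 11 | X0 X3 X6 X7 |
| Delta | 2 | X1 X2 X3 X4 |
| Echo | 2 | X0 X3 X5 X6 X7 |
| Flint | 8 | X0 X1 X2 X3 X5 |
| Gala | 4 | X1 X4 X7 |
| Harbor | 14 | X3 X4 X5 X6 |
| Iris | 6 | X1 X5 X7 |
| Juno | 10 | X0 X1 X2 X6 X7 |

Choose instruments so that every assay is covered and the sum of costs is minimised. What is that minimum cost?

Delta, Echo together cover every assay (Delta ∪ Echo = {X0, X1, X2, X3, X4, X5, X6, X7}); total cost 2 + 2 = 4.
No covering selection has total cost below 4.

4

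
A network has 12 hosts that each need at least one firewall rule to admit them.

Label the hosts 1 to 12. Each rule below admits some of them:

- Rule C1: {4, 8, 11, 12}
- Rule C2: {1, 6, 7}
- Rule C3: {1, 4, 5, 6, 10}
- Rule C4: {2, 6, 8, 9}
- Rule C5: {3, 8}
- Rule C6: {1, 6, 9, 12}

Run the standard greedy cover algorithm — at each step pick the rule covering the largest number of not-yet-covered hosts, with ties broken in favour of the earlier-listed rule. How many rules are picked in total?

5

Greedy: pick C3 (covers 5 new) → pick C1 (covers 3 new) → pick C4 (covers 2 new) → pick C2 (covers 1 new) → pick C5 (covers 1 new). Total picks: 5.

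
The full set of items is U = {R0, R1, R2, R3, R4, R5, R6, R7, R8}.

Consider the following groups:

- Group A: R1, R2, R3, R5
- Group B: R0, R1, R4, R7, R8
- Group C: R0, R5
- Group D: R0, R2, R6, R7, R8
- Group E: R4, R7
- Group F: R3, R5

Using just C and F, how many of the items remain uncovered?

Union of C, F = {R0, R3, R5}.
Not covered: R1, R2, R4, R6, R7, R8 — 6 items.

6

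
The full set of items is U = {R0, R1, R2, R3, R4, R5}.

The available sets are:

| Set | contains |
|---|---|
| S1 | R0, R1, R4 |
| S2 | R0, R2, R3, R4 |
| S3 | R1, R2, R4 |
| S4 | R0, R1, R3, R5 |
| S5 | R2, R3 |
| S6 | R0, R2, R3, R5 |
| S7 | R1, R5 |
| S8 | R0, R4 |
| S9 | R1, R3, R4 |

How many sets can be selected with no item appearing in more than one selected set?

3

S5, S7, S8 are pairwise disjoint (S5={R2,R3}; S7={R1,R5}; S8={R0,R4}).
Every remaining set overlaps one of these, and no 4 of the listed sets are pairwise disjoint, so 3 is the maximum.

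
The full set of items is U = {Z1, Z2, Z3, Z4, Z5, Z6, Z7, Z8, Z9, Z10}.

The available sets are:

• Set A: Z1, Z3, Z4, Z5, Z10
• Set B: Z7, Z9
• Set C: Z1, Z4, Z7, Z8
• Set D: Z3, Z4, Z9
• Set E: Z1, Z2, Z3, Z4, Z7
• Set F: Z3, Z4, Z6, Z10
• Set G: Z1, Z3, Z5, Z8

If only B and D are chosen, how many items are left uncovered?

Union of B, D = {Z3, Z4, Z7, Z9}.
Not covered: Z1, Z2, Z5, Z6, Z8, Z10 — 6 items.

6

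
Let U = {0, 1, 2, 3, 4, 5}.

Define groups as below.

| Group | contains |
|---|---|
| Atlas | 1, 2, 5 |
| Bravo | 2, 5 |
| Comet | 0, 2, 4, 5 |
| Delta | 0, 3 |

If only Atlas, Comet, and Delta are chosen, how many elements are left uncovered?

Union of Atlas, Comet, Delta = {0, 1, 2, 3, 4, 5} — that's every element, so 0 are uncovered.

0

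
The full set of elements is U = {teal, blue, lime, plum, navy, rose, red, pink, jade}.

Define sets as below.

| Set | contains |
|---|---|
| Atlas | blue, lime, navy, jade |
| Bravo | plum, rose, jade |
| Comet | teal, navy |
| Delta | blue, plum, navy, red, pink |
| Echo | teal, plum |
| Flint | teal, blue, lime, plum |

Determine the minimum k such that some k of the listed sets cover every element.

Bravo and Delta and Flint together: Bravo ∪ Delta ∪ Flint = {teal, blue, lime, plum, navy, rose, red, pink, jade} — every element is covered.
Only Bravo contains rose, so Bravo is forced; the remaining 6 elements need at least 2 more sets (each remaining set adds at most 4) — so at least 3 sets are needed, and 3 is optimal.

3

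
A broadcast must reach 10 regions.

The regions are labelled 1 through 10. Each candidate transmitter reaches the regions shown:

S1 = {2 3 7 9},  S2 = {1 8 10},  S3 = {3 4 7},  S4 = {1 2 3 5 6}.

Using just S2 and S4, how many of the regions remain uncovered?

3

Union of S2, S4 = {1, 2, 3, 5, 6, 8, 10}.
Not covered: 4, 7, 9 — 3 regions.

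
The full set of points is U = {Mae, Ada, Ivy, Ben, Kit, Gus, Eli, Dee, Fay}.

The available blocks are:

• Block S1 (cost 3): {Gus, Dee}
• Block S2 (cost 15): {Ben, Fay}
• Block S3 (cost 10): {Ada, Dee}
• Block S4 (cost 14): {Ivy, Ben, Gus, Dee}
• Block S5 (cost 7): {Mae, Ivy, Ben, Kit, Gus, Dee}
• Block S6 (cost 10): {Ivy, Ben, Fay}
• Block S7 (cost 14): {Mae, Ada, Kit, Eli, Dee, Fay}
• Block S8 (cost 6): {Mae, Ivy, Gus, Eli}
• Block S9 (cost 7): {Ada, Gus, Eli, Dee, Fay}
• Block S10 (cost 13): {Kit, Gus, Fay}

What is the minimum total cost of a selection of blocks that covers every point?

S5, S9 together cover every point (S5 ∪ S9 = {Mae, Ada, Ivy, Ben, Kit, Gus, Eli, Dee, Fay}); total cost 7 + 7 = 14.
No covering selection has total cost below 14.

14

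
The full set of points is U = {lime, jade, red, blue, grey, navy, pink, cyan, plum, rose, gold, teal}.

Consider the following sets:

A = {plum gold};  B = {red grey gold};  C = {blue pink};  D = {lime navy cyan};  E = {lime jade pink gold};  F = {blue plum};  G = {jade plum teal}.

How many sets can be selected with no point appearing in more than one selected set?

4

B, C, D, G are pairwise disjoint (B={red,grey,gold}; C={blue,pink}; D={lime,navy,cyan}; G={jade,plum,teal}).
Every remaining set overlaps one of these, and no 5 of the listed sets are pairwise disjoint, so 4 is the maximum.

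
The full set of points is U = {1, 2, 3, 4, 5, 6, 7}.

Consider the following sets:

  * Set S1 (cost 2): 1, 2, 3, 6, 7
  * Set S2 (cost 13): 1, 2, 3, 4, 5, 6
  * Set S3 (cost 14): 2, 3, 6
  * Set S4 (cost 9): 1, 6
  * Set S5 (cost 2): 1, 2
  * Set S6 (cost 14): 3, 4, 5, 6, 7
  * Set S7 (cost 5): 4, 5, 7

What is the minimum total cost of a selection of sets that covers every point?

S1, S7 together cover every point (S1 ∪ S7 = {1, 2, 3, 4, 5, 6, 7}); total cost 2 + 5 = 7.
No covering selection has total cost below 7.

7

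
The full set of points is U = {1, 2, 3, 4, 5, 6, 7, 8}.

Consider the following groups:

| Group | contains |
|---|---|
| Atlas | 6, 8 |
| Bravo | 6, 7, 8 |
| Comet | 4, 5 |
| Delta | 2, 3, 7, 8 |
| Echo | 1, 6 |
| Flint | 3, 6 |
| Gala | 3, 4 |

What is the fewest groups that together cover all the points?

3

Comet, Delta, and Echo cover everything between them: the union {1, 2, 3, 4, 5, 6, 7, 8} is all of U.
Only Echo contains 1, so Echo is forced; the remaining 6 points need at least 2 more groups (each remaining group adds at most 4) — so at least 3 groups are needed, and 3 is optimal.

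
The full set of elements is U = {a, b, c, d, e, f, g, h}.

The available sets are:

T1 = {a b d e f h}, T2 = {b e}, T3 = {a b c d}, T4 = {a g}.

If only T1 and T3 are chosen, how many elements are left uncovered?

1

Union of T1, T3 = {a, b, c, d, e, f, h}.
Not covered: g — 1 element.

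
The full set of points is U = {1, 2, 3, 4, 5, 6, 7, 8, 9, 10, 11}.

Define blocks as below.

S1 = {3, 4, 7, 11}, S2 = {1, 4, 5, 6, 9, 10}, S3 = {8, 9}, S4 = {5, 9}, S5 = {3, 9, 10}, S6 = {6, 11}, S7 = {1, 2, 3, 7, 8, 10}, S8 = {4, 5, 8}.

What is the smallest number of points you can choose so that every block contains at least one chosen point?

Take H = {8, 9, 11}. Each listed block contains at least one of these, so H is a hitting set of size 3.
The blocks S4, S6, S7 are pairwise disjoint, so any hitting set needs a separate point for each — at least 3. Hence 3 is optimal.

3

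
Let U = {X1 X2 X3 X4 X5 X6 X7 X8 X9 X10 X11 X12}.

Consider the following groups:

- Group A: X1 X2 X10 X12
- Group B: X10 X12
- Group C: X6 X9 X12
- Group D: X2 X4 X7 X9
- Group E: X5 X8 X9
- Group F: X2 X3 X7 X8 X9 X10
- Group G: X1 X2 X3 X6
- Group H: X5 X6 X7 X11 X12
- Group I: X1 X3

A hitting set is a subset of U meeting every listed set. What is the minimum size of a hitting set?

3

The 3 elements {X3, X9, X12} hit every group.
The groups B, E, G are pairwise disjoint, so any hitting set needs a separate element for each — at least 3. Hence 3 is optimal.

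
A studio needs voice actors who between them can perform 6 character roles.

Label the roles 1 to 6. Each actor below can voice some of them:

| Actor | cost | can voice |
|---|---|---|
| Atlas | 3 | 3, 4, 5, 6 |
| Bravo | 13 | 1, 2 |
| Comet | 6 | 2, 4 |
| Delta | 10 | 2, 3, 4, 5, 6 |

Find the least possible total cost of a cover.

16

Atlas, Bravo together cover every role (Atlas ∪ Bravo = {1, 2, 3, 4, 5, 6}); total cost 3 + 13 = 16.
The greedy pick Atlas, Comet, Bravo costs 22; no covering selection beats 16.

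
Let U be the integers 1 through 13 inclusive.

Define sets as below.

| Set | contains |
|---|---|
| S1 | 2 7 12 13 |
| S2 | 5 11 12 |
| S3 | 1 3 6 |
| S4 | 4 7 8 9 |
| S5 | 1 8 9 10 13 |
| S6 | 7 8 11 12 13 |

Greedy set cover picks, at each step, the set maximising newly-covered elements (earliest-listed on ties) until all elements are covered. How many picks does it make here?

5

Greedy: pick S5 (covers 5 new) → pick S1 (covers 3 new) → pick S2 (covers 2 new) → pick S3 (covers 2 new) → pick S4 (covers 1 new). Total picks: 5.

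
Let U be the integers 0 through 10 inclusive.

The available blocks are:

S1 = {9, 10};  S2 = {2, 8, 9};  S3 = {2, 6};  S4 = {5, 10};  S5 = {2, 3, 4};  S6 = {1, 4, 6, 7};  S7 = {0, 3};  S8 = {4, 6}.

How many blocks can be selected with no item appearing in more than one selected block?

4

S2, S4, S7, S8 are pairwise disjoint (S2={2,8,9}; S4={5,10}; S7={0,3}; S8={4,6}).
Every remaining block overlaps one of these, and no 5 of the listed blocks are pairwise disjoint, so 4 is the maximum.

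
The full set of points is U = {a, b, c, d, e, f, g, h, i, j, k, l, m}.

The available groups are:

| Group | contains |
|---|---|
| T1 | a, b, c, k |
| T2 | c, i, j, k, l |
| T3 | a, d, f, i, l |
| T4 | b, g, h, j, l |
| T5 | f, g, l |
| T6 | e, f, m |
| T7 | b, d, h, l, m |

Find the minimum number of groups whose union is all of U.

T1 and T3 and T4 and T6 together: T1 ∪ T3 ∪ T4 ∪ T6 = {a, b, c, d, e, f, g, h, i, j, k, l, m} — every point is covered.
No 3 of the 7 groups cover everything (all 35 combinations miss at least one point), so 4 is optimal.

4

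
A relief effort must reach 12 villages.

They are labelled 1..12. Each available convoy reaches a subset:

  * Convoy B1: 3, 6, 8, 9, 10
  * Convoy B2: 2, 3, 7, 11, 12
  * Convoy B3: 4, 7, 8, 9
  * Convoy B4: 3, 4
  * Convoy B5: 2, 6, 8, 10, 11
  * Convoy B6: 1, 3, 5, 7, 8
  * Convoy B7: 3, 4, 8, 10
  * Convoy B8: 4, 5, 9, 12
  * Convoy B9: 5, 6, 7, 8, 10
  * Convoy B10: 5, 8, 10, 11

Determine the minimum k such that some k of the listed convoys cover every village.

B5 and B6 and B8 together: B5 ∪ B6 ∪ B8 = {1, 2, 3, 4, 5, 6, 7, 8, 9, 10, 11, 12} — every village is covered.
Each convoy has at most 5 villages, and 2·5 = 10 < 12 — so at least 3 convoys are needed, and 3 is optimal.

3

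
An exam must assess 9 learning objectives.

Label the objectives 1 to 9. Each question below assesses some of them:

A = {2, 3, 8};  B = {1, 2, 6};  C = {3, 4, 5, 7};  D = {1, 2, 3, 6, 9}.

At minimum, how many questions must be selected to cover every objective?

Take {A, C, D}. Their union is {1, 2, 3, 4, 5, 6, 7, 8, 9}, which is all 9 objectives.
Only C contains 4, so C is forced; the remaining 5 objectives need at least 2 more questions (each remaining question adds at most 4) — so at least 3 questions are needed, and 3 is optimal.

3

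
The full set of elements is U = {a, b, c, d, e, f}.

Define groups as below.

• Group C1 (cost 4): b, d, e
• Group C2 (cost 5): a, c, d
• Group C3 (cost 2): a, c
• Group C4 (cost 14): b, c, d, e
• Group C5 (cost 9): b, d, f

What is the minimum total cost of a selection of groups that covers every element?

15

C1, C3, C5 together cover every element (C1 ∪ C3 ∪ C5 = {a, b, c, d, e, f}); total cost 4 + 2 + 9 = 15.
No covering selection has total cost below 15.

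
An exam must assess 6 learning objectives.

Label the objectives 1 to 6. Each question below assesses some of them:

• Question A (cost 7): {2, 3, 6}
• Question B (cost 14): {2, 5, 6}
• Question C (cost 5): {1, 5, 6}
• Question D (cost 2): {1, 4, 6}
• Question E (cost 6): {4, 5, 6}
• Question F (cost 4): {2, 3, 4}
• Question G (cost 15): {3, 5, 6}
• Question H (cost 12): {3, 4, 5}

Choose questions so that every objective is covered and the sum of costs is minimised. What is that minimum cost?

C, F together cover every objective (C ∪ F = {1, 2, 3, 4, 5, 6}); total cost 5 + 4 = 9.
The greedy pick D, F, C costs 11; no covering selection beats 9.

9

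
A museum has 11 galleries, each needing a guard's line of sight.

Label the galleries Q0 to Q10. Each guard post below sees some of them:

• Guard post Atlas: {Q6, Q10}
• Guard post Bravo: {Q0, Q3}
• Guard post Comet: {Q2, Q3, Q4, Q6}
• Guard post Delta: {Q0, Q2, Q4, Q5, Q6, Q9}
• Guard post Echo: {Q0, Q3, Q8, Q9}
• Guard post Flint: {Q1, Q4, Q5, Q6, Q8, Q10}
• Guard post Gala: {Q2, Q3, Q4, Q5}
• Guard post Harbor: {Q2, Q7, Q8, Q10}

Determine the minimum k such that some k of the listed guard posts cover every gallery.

Echo and Flint and Harbor together: Echo ∪ Flint ∪ Harbor = {Q0, Q1, Q2, Q3, Q4, Q5, Q6, Q7, Q8, Q9, Q10} — every gallery is covered.
Only Flint contains Q1, so Flint is forced; the remaining 5 galleries need at least 2 more guard posts (each remaining guard post adds at most 3) — so at least 3 guard posts are needed, and 3 is optimal.

3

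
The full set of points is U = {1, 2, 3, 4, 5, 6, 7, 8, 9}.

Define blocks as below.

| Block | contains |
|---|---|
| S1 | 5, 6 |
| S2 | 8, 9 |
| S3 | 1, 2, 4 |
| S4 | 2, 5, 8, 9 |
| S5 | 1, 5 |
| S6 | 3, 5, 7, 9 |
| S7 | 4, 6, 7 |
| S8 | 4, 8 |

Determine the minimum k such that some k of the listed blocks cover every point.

S4 and S5 and S6 and S7 together: S4 ∪ S5 ∪ S6 ∪ S7 = {1, 2, 3, 4, 5, 6, 7, 8, 9} — every point is covered.
No 3 of the 8 blocks cover everything (all 56 combinations miss at least one point), so 4 is optimal.

4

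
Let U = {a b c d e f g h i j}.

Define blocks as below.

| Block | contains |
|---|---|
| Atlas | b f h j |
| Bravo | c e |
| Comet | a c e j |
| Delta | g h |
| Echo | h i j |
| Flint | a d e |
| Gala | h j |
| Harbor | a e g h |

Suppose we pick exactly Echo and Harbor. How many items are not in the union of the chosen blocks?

Union of Echo, Harbor = {a, e, g, h, i, j}.
Not covered: b, c, d, f — 4 items.

4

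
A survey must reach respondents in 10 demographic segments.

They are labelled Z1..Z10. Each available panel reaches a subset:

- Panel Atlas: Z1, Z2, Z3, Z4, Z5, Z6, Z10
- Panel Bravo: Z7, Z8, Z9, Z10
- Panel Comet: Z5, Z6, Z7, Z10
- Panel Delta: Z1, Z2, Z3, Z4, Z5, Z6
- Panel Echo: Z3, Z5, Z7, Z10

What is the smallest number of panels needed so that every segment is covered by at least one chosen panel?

Take {Atlas, Bravo}. Their union is {Z1, Z2, Z3, Z4, Z5, Z6, Z7, Z8, Z9, Z10}, which is all 10 segments.
No single panel has all 10 segments (the largest, Atlas, has 7), so 2 is optimal.

2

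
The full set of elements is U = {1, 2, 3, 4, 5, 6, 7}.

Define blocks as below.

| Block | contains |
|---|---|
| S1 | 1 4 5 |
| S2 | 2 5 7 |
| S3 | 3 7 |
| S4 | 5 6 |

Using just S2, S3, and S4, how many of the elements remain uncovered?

Union of S2, S3, S4 = {2, 3, 5, 6, 7}.
Not covered: 1, 4 — 2 elements.

2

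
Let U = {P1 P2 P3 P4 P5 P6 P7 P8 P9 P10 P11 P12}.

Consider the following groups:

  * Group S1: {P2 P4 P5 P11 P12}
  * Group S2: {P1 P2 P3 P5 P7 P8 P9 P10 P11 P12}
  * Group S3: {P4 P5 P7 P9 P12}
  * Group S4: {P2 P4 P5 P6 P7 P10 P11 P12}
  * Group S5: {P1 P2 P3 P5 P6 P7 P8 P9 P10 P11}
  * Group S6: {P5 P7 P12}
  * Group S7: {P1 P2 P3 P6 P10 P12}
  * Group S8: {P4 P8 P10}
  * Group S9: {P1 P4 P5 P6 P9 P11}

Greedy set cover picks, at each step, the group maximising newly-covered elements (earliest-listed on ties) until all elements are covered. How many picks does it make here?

2

Greedy: pick S2 (covers 10 new) → pick S4 (covers 2 new). Total picks: 2.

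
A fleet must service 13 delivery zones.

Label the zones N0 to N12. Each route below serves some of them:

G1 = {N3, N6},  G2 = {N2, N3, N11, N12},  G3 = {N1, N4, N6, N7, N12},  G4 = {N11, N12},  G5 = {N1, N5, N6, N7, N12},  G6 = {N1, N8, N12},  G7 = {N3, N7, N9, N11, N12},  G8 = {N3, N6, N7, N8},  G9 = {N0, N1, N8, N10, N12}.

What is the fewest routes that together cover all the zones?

5

G2 and G3 and G5 and G7 and G9 together: G2 ∪ G3 ∪ G5 ∪ G7 ∪ G9 = {N0, N1, N2, N3, N4, N5, N6, N7, N8, N9, N10, N11, N12} — every zone is covered.
No 4 of the 9 routes cover everything (all 126 combinations miss at least one zone), so 5 is optimal.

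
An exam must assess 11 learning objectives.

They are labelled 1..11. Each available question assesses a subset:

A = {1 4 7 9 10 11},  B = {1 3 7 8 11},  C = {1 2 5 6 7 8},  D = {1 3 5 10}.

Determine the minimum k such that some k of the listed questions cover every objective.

3

A and C and D together: A ∪ C ∪ D = {1, 2, 3, 4, 5, 6, 7, 8, 9, 10, 11} — every objective is covered.
Only C contains 2, so C is forced; the remaining 5 objectives need at least 2 more questions (each remaining question adds at most 4) — so at least 3 questions are needed, and 3 is optimal.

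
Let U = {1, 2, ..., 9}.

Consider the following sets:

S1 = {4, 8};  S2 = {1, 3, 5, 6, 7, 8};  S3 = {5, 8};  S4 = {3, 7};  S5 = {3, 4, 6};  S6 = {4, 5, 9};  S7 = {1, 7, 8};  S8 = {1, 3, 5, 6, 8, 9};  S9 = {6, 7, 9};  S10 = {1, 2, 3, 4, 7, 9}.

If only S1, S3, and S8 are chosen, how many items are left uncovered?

2

Union of S1, S3, S8 = {1, 3, 4, 5, 6, 8, 9}.
Not covered: 2, 7 — 2 items.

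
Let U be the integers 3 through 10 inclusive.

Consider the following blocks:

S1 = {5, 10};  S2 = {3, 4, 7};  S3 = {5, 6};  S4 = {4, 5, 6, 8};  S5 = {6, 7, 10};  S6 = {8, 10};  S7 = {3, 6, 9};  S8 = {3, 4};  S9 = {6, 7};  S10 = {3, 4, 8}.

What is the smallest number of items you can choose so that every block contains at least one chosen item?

3

H = {4, 6, 10} meets every block (each contains at least one member of H), and |H| = 3.
The blocks S2, S3, S6 are pairwise disjoint, so any hitting set needs a separate item for each — at least 3. Hence 3 is optimal.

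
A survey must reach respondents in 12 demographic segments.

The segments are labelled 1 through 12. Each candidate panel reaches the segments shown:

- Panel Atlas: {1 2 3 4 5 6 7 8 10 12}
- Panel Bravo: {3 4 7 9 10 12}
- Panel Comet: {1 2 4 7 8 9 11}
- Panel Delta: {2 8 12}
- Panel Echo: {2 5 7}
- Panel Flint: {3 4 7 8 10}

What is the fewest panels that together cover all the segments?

Take {Atlas, Comet}. Their union is {1, 2, 3, 4, 5, 6, 7, 8, 9, 10, 11, 12}, which is all 12 segments.
No single panel has all 12 segments (the largest, Atlas, has 10), so 2 is optimal.

2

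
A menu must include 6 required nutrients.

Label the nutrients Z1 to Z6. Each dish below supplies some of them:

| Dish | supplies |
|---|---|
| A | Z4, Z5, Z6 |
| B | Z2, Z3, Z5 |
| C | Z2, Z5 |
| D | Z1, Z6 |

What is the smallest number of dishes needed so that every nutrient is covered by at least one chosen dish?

3

A and B and D together: A ∪ B ∪ D = {Z1, Z2, Z3, Z4, Z5, Z6} — every nutrient is covered.
Only D contains Z1, so D is forced; the remaining 4 nutrients need at least 2 more dishes (each remaining dish adds at most 3) — so at least 3 dishes are needed, and 3 is optimal.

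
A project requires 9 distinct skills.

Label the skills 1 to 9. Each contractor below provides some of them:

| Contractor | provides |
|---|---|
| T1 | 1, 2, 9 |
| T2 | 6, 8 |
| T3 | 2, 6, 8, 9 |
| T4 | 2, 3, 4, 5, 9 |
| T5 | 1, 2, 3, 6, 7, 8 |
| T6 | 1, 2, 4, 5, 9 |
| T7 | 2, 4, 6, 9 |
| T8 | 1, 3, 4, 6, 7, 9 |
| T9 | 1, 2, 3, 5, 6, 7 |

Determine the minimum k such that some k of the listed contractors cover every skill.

Take {T5, T6}. Their union is {1, 2, 3, 4, 5, 6, 7, 8, 9}, which is all 9 skills.
No single contractor has all 9 skills (the largest, T5, has 6), so 2 is optimal.

2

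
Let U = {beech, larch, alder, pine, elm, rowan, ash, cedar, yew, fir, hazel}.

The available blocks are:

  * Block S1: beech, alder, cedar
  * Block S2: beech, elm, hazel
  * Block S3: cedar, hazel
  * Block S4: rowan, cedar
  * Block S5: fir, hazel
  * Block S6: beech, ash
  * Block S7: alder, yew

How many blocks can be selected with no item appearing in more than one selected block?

S4, S5, S6, S7 are pairwise disjoint (S4={rowan,cedar}; S5={fir,hazel}; S6={beech,ash}; S7={alder,yew}).
Every remaining block overlaps one of these, and no 5 of the listed blocks are pairwise disjoint, so 4 is the maximum.

4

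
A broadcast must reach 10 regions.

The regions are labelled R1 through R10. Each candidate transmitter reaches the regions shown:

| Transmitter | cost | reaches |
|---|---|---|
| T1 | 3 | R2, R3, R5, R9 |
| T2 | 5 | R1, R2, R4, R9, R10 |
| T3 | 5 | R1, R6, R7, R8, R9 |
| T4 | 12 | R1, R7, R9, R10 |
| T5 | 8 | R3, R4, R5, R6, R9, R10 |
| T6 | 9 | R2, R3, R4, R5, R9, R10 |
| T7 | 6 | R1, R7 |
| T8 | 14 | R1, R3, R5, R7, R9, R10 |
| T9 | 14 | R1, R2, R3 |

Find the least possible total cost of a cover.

13

T1, T2, T3 together cover every region (T1 ∪ T2 ∪ T3 = {R1, R2, R3, R4, R5, R6, R7, R8, R9, R10}); total cost 3 + 5 + 5 = 13.
No covering selection has total cost below 13.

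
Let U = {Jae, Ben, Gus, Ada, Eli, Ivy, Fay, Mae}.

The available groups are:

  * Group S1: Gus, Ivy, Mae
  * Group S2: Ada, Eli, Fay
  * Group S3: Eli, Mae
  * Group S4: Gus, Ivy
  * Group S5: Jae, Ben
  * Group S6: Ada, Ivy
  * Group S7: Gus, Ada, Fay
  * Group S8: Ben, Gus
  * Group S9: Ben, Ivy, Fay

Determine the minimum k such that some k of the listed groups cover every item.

3

S1 and S2 and S5 together: S1 ∪ S2 ∪ S5 = {Jae, Ben, Gus, Ada, Eli, Ivy, Fay, Mae} — every item is covered.
Each group has at most 3 items, and 2·3 = 6 < 8 — so at least 3 groups are needed, and 3 is optimal.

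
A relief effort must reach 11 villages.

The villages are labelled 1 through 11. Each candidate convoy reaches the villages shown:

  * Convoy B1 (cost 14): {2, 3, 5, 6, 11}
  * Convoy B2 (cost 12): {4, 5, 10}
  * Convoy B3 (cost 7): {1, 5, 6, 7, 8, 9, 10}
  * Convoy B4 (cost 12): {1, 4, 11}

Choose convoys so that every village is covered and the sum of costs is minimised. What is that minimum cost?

33

B1, B2, B3 together cover every village (B1 ∪ B2 ∪ B3 = {1, 2, 3, 4, 5, 6, 7, 8, 9, 10, 11}); total cost 14 + 12 + 7 = 33.
No covering selection has total cost below 33.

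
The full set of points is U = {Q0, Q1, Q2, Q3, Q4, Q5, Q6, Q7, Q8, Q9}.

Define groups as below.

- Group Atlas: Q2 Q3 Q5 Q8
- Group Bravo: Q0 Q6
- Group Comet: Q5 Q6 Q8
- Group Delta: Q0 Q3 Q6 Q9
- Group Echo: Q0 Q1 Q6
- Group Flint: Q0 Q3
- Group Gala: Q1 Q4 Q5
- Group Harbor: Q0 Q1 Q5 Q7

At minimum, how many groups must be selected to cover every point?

Take {Atlas, Delta, Gala, Harbor}. Their union is {Q0, Q1, Q2, Q3, Q4, Q5, Q6, Q7, Q8, Q9}, which is all 10 points.
No 3 of the 8 groups cover everything (all 56 combinations miss at least one point), so 4 is optimal.

4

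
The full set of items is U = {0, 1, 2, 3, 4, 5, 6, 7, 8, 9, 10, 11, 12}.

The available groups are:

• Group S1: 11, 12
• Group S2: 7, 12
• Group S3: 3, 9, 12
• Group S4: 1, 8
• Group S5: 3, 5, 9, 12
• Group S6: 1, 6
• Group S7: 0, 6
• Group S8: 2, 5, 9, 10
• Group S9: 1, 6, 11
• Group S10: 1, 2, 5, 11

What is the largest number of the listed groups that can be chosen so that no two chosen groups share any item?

4

S1, S4, S7, S8 are pairwise disjoint (S1={11,12}; S4={1,8}; S7={0,6}; S8={2,5,9,10}).
Every remaining group overlaps one of these, and no 5 of the listed groups are pairwise disjoint, so 4 is the maximum.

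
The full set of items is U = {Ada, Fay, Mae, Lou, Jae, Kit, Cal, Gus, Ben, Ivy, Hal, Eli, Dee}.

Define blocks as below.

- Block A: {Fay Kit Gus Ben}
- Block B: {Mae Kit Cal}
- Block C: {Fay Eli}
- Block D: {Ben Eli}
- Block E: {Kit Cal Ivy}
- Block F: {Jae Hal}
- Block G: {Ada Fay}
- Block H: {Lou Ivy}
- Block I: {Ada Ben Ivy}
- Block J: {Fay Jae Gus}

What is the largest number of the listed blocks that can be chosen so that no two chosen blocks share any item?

5

B, D, F, G, H are pairwise disjoint (B={Mae,Kit,Cal}; D={Ben,Eli}; F={Jae,Hal}; G={Ada,Fay}; H={Lou,Ivy}).
Every remaining block overlaps one of these, and no 6 of the listed blocks are pairwise disjoint, so 5 is the maximum.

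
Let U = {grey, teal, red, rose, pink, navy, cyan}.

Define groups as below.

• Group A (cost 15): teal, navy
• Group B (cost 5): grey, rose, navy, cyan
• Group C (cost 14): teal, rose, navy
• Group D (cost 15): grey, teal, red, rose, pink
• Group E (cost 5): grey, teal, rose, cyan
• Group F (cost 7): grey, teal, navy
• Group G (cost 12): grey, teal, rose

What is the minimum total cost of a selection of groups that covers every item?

20

B, D together cover every item (B ∪ D = {grey, teal, red, rose, pink, navy, cyan}); total cost 5 + 15 = 20.
No covering selection has total cost below 20.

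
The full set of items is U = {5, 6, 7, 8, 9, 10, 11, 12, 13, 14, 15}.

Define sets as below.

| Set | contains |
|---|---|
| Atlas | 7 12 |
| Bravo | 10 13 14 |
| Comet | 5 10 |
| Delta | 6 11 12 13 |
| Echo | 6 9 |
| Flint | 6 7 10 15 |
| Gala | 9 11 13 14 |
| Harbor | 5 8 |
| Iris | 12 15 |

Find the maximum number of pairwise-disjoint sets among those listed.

Atlas, Bravo, Echo, Harbor are pairwise disjoint (Atlas={7,12}; Bravo={10,13,14}; Echo={6,9}; Harbor={5,8}).
Every remaining set overlaps one of these, and no 5 of the listed sets are pairwise disjoint, so 4 is the maximum.

4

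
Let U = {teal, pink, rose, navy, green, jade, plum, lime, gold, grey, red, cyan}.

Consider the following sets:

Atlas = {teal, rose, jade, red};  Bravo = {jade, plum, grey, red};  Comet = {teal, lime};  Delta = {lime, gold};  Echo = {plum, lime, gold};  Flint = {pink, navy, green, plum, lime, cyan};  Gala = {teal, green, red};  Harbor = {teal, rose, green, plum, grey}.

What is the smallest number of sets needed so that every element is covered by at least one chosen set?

4

Take {Atlas, Bravo, Echo, Flint}. Their union is {teal, pink, rose, navy, green, jade, plum, lime, gold, grey, red, cyan}, which is all 12 elements.
No 3 of the 8 sets cover everything (all 56 combinations miss at least one element), so 4 is optimal.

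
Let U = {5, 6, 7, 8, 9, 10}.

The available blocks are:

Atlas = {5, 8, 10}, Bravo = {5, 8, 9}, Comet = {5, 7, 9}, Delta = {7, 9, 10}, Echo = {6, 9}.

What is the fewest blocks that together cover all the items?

Atlas and Comet and Echo together: Atlas ∪ Comet ∪ Echo = {5, 6, 7, 8, 9, 10} — every item is covered.
Only Echo contains 6, so Echo is forced; the remaining 4 items need at least 2 more blocks (each remaining block adds at most 3) — so at least 3 blocks are needed, and 3 is optimal.

3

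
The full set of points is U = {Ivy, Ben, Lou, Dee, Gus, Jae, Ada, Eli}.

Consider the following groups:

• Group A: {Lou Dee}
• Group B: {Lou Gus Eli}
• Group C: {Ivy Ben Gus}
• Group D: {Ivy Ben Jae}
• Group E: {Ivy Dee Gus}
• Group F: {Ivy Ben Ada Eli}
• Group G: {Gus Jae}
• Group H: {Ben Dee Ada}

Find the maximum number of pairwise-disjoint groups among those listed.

3

A, F, G are pairwise disjoint (A={Lou,Dee}; F={Ivy,Ben,Ada,Eli}; G={Gus,Jae}).
Every remaining group overlaps one of these, and no 4 of the listed groups are pairwise disjoint, so 3 is the maximum.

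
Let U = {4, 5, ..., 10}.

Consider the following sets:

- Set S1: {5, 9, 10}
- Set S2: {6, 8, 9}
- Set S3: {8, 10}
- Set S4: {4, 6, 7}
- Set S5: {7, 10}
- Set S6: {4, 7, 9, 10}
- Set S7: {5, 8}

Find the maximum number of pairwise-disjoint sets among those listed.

S5, S7 are pairwise disjoint (S5={7,10}; S7={5,8}).
Every remaining set overlaps one of these, and no 3 of the listed sets are pairwise disjoint, so 2 is the maximum.

2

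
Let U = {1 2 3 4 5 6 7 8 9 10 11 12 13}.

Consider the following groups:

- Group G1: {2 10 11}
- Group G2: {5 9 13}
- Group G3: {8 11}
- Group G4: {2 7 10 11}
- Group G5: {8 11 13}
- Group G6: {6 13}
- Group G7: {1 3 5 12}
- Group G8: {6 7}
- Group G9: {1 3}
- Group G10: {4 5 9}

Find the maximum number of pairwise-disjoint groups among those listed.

4

G3, G8, G9, G10 are pairwise disjoint (G3={8,11}; G8={6,7}; G9={1,3}; G10={4,5,9}).
Every remaining group overlaps one of these, and no 5 of the listed groups are pairwise disjoint, so 4 is the maximum.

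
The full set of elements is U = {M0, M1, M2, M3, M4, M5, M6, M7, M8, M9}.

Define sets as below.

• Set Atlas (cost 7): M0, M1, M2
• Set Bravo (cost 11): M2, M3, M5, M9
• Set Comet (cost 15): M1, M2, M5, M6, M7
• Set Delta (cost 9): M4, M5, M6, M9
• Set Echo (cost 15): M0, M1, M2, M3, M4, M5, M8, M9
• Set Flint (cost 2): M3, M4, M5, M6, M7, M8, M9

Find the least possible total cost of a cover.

Atlas, Flint together cover every element (Atlas ∪ Flint = {M0, M1, M2, M3, M4, M5, M6, M7, M8, M9}); total cost 7 + 2 = 9.
No covering selection has total cost below 9.

9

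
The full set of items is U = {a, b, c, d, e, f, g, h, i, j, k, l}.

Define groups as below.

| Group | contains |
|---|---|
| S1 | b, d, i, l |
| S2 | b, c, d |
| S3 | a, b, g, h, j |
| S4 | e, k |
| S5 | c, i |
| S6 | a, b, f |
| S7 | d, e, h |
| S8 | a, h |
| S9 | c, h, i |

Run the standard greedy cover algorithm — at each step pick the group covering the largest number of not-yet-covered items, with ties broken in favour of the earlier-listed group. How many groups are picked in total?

Greedy: pick S3 (covers 5 new) → pick S1 (covers 3 new) → pick S4 (covers 2 new) → pick S2 (covers 1 new) → pick S6 (covers 1 new). Total picks: 5.

5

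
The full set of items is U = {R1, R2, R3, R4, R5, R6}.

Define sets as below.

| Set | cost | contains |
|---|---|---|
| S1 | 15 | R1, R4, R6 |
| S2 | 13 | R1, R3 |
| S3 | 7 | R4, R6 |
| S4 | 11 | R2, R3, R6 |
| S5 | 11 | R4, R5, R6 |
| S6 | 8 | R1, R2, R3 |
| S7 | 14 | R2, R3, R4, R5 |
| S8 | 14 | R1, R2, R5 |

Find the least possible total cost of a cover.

19

S5, S6 together cover every item (S5 ∪ S6 = {R1, R2, R3, R4, R5, R6}); total cost 11 + 8 = 19.
The greedy pick S6, S3, S5 costs 26; no covering selection beats 19.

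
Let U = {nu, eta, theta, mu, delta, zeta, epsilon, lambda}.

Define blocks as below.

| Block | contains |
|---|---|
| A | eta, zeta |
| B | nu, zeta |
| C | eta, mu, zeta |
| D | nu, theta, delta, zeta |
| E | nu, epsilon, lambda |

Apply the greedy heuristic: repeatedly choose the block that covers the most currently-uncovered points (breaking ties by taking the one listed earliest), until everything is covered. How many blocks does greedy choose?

3

Greedy: pick D (covers 4 new) → pick C (covers 2 new) → pick E (covers 2 new). Total picks: 3.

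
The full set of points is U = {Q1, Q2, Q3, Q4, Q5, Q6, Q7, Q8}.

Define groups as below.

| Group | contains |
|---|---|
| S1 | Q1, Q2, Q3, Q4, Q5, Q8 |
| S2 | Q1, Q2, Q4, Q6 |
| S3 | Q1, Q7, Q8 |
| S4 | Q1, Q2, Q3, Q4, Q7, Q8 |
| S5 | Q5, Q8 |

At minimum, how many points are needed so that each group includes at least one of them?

The 2 points {Q1, Q5} hit every group.
The groups S2, S5 are pairwise disjoint, so any hitting set needs a separate point for each — at least 2. Hence 2 is optimal.

2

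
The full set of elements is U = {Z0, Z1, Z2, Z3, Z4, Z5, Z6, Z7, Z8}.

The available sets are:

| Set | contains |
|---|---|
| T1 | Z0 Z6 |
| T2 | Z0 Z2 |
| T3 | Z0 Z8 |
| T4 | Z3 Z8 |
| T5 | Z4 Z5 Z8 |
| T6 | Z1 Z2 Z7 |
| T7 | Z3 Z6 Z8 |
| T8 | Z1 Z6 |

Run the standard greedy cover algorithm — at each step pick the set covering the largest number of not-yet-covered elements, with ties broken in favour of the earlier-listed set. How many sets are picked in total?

4

Greedy: pick T5 (covers 3 new) → pick T6 (covers 3 new) → pick T1 (covers 2 new) → pick T4 (covers 1 new). Total picks: 4.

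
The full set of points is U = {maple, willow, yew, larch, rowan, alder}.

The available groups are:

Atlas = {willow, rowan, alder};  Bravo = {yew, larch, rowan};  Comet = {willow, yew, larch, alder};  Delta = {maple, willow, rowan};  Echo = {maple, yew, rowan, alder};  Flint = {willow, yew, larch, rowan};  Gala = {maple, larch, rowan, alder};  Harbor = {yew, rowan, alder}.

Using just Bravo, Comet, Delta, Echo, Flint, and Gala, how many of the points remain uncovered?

0

Union of Bravo, Comet, Delta, Echo, Flint, Gala = {maple, willow, yew, larch, rowan, alder} — that's every point, so 0 are uncovered.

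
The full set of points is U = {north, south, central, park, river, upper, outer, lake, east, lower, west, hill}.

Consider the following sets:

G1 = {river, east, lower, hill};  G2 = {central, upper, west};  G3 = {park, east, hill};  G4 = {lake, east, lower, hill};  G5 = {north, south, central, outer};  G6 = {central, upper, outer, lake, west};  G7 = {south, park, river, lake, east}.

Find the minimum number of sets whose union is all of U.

G4, G5, G6, and G7 cover everything between them: the union {north, south, central, park, river, upper, outer, lake, east, lower, west, hill} is all of U.
No 3 of the 7 sets cover everything (all 35 combinations miss at least one point), so 4 is optimal.

4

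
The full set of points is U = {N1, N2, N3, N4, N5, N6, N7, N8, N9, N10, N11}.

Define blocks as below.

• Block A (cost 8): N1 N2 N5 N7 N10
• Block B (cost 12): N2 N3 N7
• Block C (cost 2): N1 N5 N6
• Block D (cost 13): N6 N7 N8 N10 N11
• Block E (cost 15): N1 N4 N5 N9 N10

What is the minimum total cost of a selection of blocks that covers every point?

40

B, D, E together cover every point (B ∪ D ∪ E = {N1, N2, N3, N4, N5, N6, N7, N8, N9, N10, N11}); total cost 12 + 13 + 15 = 40.
The greedy pick C, A, D, E, B costs 50; no covering selection beats 40.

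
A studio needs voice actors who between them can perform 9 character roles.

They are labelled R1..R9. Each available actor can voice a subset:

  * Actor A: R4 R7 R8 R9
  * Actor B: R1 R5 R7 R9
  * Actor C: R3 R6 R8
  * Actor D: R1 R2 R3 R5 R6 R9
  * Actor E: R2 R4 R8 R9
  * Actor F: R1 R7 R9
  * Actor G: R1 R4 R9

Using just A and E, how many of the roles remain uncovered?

4

Union of A, E = {R2, R4, R7, R8, R9}.
Not covered: R1, R3, R5, R6 — 4 roles.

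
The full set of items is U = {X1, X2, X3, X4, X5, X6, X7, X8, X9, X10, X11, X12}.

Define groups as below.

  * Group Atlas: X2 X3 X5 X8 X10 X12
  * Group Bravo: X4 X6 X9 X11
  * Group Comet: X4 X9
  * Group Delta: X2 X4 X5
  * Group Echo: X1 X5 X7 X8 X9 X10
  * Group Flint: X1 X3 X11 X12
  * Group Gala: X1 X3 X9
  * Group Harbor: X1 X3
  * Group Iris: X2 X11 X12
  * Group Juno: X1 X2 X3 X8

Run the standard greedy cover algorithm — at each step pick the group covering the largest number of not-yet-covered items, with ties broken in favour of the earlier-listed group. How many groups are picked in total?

Greedy: pick Atlas (covers 6 new) → pick Bravo (covers 4 new) → pick Echo (covers 2 new). Total picks: 3.

3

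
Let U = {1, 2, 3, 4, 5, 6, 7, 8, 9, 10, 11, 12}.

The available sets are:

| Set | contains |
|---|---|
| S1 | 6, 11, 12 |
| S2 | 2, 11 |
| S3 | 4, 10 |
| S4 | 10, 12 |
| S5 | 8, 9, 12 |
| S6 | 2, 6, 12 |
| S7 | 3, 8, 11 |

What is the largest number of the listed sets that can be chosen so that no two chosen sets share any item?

3

S3, S6, S7 are pairwise disjoint (S3={4,10}; S6={2,6,12}; S7={3,8,11}).
Every remaining set overlaps one of these, and no 4 of the listed sets are pairwise disjoint, so 3 is the maximum.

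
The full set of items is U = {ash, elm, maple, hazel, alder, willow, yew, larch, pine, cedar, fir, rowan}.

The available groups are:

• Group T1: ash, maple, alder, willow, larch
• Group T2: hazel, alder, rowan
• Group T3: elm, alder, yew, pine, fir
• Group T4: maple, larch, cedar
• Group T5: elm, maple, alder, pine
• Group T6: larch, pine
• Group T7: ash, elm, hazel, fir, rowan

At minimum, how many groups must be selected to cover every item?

4

Take {T1, T3, T4, T7}. Their union is {ash, elm, maple, hazel, alder, willow, yew, larch, pine, cedar, fir, rowan}, which is all 12 items.
No 3 of the 7 groups cover everything (all 35 combinations miss at least one item), so 4 is optimal.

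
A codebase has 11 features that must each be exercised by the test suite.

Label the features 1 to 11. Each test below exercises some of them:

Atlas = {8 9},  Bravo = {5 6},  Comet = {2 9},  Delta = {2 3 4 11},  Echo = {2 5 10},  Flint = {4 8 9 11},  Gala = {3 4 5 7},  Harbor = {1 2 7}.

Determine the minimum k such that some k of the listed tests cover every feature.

Take {Atlas, Bravo, Delta, Echo, Harbor}. Their union is {1, 2, 3, 4, 5, 6, 7, 8, 9, 10, 11}, which is all 11 features.
No 4 of the 8 tests cover everything (all 70 combinations miss at least one feature), so 5 is optimal.

5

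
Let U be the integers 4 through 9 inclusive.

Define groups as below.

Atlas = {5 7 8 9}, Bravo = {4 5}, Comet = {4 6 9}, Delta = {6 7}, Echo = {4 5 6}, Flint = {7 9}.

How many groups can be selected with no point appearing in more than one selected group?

2

Bravo, Delta are pairwise disjoint (Bravo={4,5}; Delta={6,7}).
Every remaining group overlaps one of these, and no 3 of the listed groups are pairwise disjoint, so 2 is the maximum.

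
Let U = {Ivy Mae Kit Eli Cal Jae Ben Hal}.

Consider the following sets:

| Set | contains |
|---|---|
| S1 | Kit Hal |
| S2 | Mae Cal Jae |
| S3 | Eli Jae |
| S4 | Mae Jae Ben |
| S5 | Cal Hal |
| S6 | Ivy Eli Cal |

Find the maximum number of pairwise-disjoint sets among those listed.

S1, S4, S6 are pairwise disjoint (S1={Kit,Hal}; S4={Mae,Jae,Ben}; S6={Ivy,Eli,Cal}).
Every remaining set overlaps one of these, and no 4 of the listed sets are pairwise disjoint, so 3 is the maximum.

3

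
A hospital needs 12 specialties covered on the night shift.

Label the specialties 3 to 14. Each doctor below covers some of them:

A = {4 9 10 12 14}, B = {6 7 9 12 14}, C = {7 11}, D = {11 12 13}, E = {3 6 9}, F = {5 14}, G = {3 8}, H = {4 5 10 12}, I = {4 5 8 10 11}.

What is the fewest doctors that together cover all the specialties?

4

Take {B, D, G, H}. Their union is {3, 4, 5, 6, 7, 8, 9, 10, 11, 12, 13, 14}, which is all 12 specialties.
Only D contains 13, so D is forced; the remaining 9 specialties need at least 3 more doctors (each remaining doctor adds at most 4) — so at least 4 doctors are needed, and 4 is optimal.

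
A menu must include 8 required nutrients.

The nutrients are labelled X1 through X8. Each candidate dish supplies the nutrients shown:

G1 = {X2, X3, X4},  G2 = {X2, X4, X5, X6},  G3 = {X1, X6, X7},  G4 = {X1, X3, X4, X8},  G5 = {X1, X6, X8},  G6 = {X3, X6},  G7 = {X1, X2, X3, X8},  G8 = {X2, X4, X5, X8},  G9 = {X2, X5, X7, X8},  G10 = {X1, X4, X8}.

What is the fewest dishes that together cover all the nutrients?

G1 and G5 and G9 together: G1 ∪ G5 ∪ G9 = {X1, X2, X3, X4, X5, X6, X7, X8} — every nutrient is covered.
No 2 of the 10 dishes cover everything (all 45 combinations miss at least one nutrient), so 3 is optimal.

3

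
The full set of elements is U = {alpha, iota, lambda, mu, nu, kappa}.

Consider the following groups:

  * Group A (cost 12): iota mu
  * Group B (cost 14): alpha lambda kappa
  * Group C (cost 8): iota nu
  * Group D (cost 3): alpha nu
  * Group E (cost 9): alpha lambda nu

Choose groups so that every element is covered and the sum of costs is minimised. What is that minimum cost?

29

A, B, D together cover every element (A ∪ B ∪ D = {alpha, iota, lambda, mu, nu, kappa}); total cost 12 + 14 + 3 = 29.
No covering selection has total cost below 29.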